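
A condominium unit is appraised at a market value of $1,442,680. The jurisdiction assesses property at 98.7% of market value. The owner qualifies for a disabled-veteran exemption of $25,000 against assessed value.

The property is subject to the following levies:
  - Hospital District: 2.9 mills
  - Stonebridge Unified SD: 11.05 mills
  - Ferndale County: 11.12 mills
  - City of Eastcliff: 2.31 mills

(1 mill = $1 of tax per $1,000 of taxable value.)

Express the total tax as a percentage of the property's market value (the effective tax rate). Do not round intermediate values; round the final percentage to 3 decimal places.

2.655%

Assessed value = $1,442,680 × 0.987 = $1,423,925.16
Taxable value = $1,423,925.16 − $25,000 = $1,398,925.16
Hospital District: $1,398,925.16 × 0.0029 = $4,056.882964
Stonebridge Unified SD: $1,398,925.16 × 0.01105 = $15,458.123018
Ferndale County: $1,398,925.16 × 0.01112 = $15,556.0477792
City of Eastcliff: $1,398,925.16 × 0.00231 = $3,231.5171196
Total tax = $38,302.5708808
Effective rate = $38,302.5708808 ÷ $1,442,680 = 2.655% of market value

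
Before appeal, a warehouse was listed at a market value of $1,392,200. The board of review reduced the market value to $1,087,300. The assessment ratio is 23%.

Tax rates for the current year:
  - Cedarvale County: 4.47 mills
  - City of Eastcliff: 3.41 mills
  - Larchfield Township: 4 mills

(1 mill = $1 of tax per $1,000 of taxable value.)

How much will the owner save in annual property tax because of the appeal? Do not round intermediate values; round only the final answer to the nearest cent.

Old assessed value = $1,392,200 × 0.23 = $320,206
New assessed value = $1,087,300 × 0.23 = $250,079
Combined rate = 0.00447 + 0.00341 + 0.004 = 0.01188
Old tax = $320,206 × 0.01188 = $3,804.04728
New tax = $250,079 × 0.01188 = $2,970.93852
Reduction = $3,804.04728 − $2,970.93852 = $833.10876

$833.11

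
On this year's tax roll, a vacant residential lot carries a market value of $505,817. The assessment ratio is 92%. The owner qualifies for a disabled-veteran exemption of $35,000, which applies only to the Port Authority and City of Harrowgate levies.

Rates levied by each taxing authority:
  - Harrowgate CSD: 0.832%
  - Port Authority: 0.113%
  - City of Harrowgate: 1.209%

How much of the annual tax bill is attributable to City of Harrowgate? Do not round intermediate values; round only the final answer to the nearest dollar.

$5,203

Assessed value = $505,817 × 0.92 = $465,351.64
City of Harrowgate taxable value = $465,351.64 − $35,000 = $430,351.64
City of Harrowgate levy = $430,351.64 × 0.01209 = $5,202.9513276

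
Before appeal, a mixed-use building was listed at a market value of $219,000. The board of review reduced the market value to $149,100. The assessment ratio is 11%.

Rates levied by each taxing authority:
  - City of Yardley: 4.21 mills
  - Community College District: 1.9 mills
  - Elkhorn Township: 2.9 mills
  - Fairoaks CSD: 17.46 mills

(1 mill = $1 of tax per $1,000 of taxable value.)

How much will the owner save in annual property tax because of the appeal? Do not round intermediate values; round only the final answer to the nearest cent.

$203.53

Old assessed value = $219,000 × 0.11 = $24,090
New assessed value = $149,100 × 0.11 = $16,401
Combined rate = 0.00421 + 0.0019 + 0.0029 + 0.01746 = 0.02647
Old tax = $24,090 × 0.02647 = $637.6623
New tax = $16,401 × 0.02647 = $434.13447
Reduction = $637.6623 − $434.13447 = $203.52783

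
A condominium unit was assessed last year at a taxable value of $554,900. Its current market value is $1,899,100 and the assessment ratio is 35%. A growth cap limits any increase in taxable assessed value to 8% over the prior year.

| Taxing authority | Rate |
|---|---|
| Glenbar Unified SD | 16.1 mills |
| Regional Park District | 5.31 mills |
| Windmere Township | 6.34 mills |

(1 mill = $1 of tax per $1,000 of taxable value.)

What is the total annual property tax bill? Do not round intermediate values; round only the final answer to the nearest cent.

Uncapped assessed value = $1,899,100 × 0.35 = $664,685
Cap limit = $554,900 × 1.08 = $599,292
Taxable assessed value = min($664,685, $599,292) = $599,292 (cap binds)
Glenbar Unified SD: $599,292 × 0.0161 = $9,648.6012
Regional Park District: $599,292 × 0.00531 = $3,182.24052
Windmere Township: $599,292 × 0.00634 = $3,799.51128
Total = $16,630.353

$16,630.35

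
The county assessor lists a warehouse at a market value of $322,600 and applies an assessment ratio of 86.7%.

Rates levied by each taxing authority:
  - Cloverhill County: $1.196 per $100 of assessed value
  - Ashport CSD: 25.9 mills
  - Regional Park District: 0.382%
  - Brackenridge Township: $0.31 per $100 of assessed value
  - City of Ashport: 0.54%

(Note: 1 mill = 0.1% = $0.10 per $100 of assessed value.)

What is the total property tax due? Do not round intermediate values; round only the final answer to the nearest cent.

Assessed value = $322,600 × 0.867 = $279,694.2
Cloverhill County: $279,694.2 × 0.01196 = $3,345.142632
Ashport CSD: $279,694.2 × 0.0259 = $7,244.07978
Regional Park District: $279,694.2 × 0.00382 = $1,068.431844
Brackenridge Township: $279,694.2 × 0.0031 = $867.05202
City of Ashport: $279,694.2 × 0.0054 = $1,510.34868
Total = $14,035.054956

$14,035.05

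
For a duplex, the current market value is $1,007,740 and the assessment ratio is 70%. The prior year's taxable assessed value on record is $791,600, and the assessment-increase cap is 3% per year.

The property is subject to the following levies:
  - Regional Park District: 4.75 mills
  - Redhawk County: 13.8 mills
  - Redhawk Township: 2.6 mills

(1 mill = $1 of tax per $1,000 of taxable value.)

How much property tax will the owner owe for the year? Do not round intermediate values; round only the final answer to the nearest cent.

$14,919.59

Uncapped assessed value = $1,007,740 × 0.7 = $705,418
Cap limit = $791,600 × 1.03 = $815,348
Taxable assessed value = min($705,418, $815,348) = $705,418 (cap does not bind)
Regional Park District: $705,418 × 0.00475 = $3,350.7355
Redhawk County: $705,418 × 0.0138 = $9,734.7684
Redhawk Township: $705,418 × 0.0026 = $1,834.0868
Total = $14,919.5907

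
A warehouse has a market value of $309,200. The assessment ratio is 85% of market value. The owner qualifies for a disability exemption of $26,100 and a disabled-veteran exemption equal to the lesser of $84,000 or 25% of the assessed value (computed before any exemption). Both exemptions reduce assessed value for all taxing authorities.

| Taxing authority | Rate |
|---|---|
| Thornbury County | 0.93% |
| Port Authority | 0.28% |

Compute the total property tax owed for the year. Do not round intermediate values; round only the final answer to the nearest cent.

$2,069.28

Assessed value = $309,200 × 0.85 = $262,820
Disabled-veteran exemption = min($84,000, 25% × $262,820) = min($84,000, $65,705) = $65,705 (percentage binds)
Taxable value = $262,820 − $26,100 − $65,705 = $171,015
Thornbury County: $171,015 × 0.0093 = $1,590.4395
Port Authority: $171,015 × 0.0028 = $478.842
Total = $2,069.2815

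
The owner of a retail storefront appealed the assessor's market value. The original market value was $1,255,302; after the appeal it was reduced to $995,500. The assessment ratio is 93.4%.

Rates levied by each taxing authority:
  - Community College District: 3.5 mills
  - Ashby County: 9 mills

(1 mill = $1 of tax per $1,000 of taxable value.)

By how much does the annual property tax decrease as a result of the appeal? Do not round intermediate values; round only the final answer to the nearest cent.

Old assessed value = $1,255,302 × 0.934 = $1,172,452.068
New assessed value = $995,500 × 0.934 = $929,797
Combined rate = 0.0035 + 0.009 = 0.0125
Old tax = $1,172,452.068 × 0.0125 = $14,655.65085
New tax = $929,797 × 0.0125 = $11,622.4625
Reduction = $14,655.65085 − $11,622.4625 = $3,033.18835

$3,033.19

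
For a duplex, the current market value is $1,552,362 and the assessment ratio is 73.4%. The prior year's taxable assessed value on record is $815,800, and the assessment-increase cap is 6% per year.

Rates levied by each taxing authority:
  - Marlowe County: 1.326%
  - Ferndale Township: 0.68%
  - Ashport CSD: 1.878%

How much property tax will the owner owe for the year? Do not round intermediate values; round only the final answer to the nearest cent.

$33,586.81

Uncapped assessed value = $1,552,362 × 0.734 = $1,139,433.708
Cap limit = $815,800 × 1.06 = $864,748
Taxable assessed value = min($1,139,433.708, $864,748) = $864,748 (cap binds)
Marlowe County: $864,748 × 0.01326 = $11,466.55848
Ferndale Township: $864,748 × 0.0068 = $5,880.2864
Ashport CSD: $864,748 × 0.01878 = $16,239.96744
Total = $33,586.81232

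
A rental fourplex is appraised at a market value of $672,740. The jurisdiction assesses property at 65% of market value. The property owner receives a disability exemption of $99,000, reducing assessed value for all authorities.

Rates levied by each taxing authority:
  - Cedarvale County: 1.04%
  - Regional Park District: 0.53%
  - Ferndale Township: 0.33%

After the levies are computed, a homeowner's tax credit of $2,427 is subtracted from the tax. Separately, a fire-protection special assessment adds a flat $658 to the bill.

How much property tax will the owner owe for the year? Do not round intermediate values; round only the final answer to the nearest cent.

Assessed value = $672,740 × 0.65 = $437,281
Taxable value = $437,281 − $99,000 = $338,281
Cedarvale County: $338,281 × 0.0104 = $3,518.1224
Regional Park District: $338,281 × 0.0053 = $1,792.8893
Ferndale Township: $338,281 × 0.0033 = $1,116.3273
Levies subtotal = $6,427.339
After credit = $6,427.339 − $2,427 = $4,000.339
Total = $4,000.339 + $658 = $4,658.339

$4,658.34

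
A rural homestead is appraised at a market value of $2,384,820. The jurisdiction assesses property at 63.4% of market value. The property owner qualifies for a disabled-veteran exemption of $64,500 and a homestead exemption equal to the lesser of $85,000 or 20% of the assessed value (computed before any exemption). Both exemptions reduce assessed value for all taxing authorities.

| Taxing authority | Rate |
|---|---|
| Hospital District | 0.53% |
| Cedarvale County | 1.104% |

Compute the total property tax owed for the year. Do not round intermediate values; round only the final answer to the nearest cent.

Assessed value = $2,384,820 × 0.634 = $1,511,975.88
Homestead exemption = min($85,000, 20% × $1,511,975.88) = min($85,000, $302,395.176) = $85,000 (dollar cap binds)
Taxable value = $1,511,975.88 − $64,500 − $85,000 = $1,362,475.88
Hospital District: $1,362,475.88 × 0.0053 = $7,221.122164
Cedarvale County: $1,362,475.88 × 0.01104 = $15,041.7337152
Total = $22,262.8558792

$22,262.86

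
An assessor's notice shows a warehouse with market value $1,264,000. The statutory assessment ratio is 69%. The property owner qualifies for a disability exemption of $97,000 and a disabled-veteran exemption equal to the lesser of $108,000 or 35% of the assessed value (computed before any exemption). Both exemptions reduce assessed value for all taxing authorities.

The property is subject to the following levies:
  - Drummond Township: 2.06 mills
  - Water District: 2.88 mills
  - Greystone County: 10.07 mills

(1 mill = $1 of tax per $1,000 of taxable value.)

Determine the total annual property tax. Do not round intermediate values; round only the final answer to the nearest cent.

$10,014.07

Assessed value = $1,264,000 × 0.69 = $872,160
Disabled-veteran exemption = min($108,000, 35% × $872,160) = min($108,000, $305,256) = $108,000 (dollar cap binds)
Taxable value = $872,160 − $97,000 − $108,000 = $667,160
Drummond Township: $667,160 × 0.00206 = $1,374.3496
Water District: $667,160 × 0.00288 = $1,921.4208
Greystone County: $667,160 × 0.01007 = $6,718.3012
Total = $10,014.0716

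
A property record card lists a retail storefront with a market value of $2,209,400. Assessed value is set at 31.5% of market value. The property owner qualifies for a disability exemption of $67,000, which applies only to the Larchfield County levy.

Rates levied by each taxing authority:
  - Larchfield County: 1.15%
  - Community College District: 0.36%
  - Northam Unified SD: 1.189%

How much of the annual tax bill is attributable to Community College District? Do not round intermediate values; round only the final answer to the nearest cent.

$2,505.46

Assessed value = $2,209,400 × 0.315 = $695,961
Community College District taxable value = $695,961 (exemption does not apply)
Community College District levy = $695,961 × 0.0036 = $2,505.4596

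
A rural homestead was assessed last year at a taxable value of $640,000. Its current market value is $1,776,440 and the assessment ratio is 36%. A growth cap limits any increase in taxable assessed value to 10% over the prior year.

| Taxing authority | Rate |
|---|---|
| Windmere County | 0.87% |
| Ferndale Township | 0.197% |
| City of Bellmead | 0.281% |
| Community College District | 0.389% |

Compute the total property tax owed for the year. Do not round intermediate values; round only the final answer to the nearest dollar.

$11,108

Uncapped assessed value = $1,776,440 × 0.36 = $639,518.4
Cap limit = $640,000 × 1.1 = $704,000
Taxable assessed value = min($639,518.4, $704,000) = $639,518.4 (cap does not bind)
Windmere County: $639,518.4 × 0.0087 = $5,563.81008
Ferndale Township: $639,518.4 × 0.00197 = $1,259.851248
City of Bellmead: $639,518.4 × 0.00281 = $1,797.046704
Community College District: $639,518.4 × 0.00389 = $2,487.726576
Total = $11,108.434608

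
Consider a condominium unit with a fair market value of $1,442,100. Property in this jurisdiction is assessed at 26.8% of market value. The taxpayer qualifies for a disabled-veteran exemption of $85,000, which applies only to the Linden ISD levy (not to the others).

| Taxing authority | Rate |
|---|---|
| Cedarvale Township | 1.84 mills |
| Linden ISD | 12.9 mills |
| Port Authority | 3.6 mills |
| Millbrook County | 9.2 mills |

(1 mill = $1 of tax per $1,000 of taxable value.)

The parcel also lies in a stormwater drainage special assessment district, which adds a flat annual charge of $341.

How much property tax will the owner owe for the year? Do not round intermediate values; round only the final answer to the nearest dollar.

Assessed value = $1,442,100 × 0.268 = $386,482.8
Cedarvale Township: $386,482.8 × 0.00184 = $711.128352
Linden ISD: ($386,482.8 − $85,000) × 0.0129 = $301,482.8 × 0.0129 = $3,889.12812
Port Authority: $386,482.8 × 0.0036 = $1,391.33808
Millbrook County: $386,482.8 × 0.0092 = $3,555.64176
Levies subtotal = $9,547.236312
Total = $9,547.236312 + $341 = $9,888.236312

$9,888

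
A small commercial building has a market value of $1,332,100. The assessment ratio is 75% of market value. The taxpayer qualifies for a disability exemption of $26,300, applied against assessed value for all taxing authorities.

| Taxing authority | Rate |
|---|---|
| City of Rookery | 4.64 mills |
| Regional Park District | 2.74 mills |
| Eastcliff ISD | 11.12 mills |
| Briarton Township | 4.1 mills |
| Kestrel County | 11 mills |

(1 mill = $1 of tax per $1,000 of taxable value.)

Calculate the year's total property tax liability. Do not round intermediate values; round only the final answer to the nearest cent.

Assessed value = $1,332,100 × 0.75 = $999,075
Taxable value = $999,075 − $26,300 = $972,775
City of Rookery: $972,775 × 0.00464 = $4,513.676
Regional Park District: $972,775 × 0.00274 = $2,665.4035
Eastcliff ISD: $972,775 × 0.01112 = $10,817.258
Briarton Township: $972,775 × 0.0041 = $3,988.3775
Kestrel County: $972,775 × 0.011 = $10,700.525
Total = $4,513.676 + $2,665.4035 + $10,817.258 + $3,988.3775 + $10,700.525 = $32,685.24

$32,685.24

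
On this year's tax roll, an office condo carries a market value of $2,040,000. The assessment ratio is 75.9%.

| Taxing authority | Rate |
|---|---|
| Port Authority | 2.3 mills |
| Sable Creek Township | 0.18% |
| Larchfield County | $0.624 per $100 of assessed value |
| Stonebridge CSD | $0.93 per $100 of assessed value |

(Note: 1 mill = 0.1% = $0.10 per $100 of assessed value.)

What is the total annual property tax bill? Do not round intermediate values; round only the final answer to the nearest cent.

Assessed value = $2,040,000 × 0.759 = $1,548,360
Port Authority: $1,548,360 × 0.0023 = $3,561.228
Sable Creek Township: $1,548,360 × 0.0018 = $2,787.048
Larchfield County: $1,548,360 × 0.00624 = $9,661.7664
Stonebridge CSD: $1,548,360 × 0.0093 = $14,399.748
Total = $30,409.7904

$30,409.79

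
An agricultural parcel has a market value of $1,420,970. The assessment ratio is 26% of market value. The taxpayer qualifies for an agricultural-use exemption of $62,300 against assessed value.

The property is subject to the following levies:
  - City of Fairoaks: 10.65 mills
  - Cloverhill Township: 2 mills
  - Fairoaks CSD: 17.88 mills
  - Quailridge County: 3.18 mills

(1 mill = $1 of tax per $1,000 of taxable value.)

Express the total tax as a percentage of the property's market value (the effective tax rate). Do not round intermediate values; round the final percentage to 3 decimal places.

0.729%

Assessed value = $1,420,970 × 0.26 = $369,452.2
Taxable value = $369,452.2 − $62,300 = $307,152.2
City of Fairoaks: $307,152.2 × 0.01065 = $3,271.17093
Cloverhill Township: $307,152.2 × 0.002 = $614.3044
Fairoaks CSD: $307,152.2 × 0.01788 = $5,491.881336
Quailridge County: $307,152.2 × 0.00318 = $976.743996
Total tax = $10,354.100662
Effective rate = $10,354.100662 ÷ $1,420,970 = 0.729% of market value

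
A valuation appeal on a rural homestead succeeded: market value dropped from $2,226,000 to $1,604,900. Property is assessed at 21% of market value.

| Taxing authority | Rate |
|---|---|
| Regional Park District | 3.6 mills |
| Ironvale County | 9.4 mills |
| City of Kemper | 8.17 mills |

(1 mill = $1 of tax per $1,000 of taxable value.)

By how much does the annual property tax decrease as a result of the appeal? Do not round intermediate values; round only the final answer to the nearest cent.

Old assessed value = $2,226,000 × 0.21 = $467,460
New assessed value = $1,604,900 × 0.21 = $337,029
Combined rate = 0.0036 + 0.0094 + 0.00817 = 0.02117
Old tax = $467,460 × 0.02117 = $9,896.1282
New tax = $337,029 × 0.02117 = $7,134.90393
Reduction = $9,896.1282 − $7,134.90393 = $2,761.22427

$2,761.22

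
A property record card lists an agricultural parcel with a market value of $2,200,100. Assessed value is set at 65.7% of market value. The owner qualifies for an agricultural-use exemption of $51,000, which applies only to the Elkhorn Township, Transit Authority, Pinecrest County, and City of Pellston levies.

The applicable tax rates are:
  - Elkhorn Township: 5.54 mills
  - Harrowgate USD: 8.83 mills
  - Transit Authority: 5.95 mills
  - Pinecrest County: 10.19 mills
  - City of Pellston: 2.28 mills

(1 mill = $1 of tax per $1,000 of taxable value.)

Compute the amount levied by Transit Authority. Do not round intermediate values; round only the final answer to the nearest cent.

Assessed value = $2,200,100 × 0.657 = $1,445,465.7
Transit Authority taxable value = $1,445,465.7 − $51,000 = $1,394,465.7
Transit Authority levy = $1,394,465.7 × 0.00595 = $8,297.070915

$8,297.07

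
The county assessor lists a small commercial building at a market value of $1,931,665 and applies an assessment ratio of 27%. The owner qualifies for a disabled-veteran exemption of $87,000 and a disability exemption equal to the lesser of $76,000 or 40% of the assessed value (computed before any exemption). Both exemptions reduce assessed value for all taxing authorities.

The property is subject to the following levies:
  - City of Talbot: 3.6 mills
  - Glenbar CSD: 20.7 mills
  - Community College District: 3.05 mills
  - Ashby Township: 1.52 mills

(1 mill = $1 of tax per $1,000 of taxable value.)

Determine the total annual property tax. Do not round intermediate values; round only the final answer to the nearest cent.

Assessed value = $1,931,665 × 0.27 = $521,549.55
Disability exemption = min($76,000, 40% × $521,549.55) = min($76,000, $208,619.82) = $76,000 (dollar cap binds)
Taxable value = $521,549.55 − $87,000 − $76,000 = $358,549.55
City of Talbot: $358,549.55 × 0.0036 = $1,290.77838
Glenbar CSD: $358,549.55 × 0.0207 = $7,421.975685
Community College District: $358,549.55 × 0.00305 = $1,093.5761275
Ashby Township: $358,549.55 × 0.00152 = $544.995316
Total = $10,351.3255085

$10,351.33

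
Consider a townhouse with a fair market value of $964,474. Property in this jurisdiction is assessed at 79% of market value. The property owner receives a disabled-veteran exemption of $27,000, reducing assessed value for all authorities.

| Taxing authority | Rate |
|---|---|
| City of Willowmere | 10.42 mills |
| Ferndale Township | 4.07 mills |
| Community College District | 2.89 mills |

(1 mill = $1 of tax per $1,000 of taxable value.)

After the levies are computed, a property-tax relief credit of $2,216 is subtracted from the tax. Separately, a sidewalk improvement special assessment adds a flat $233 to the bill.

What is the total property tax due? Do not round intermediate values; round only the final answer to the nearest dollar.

Assessed value = $964,474 × 0.79 = $761,934.46
Taxable value = $761,934.46 − $27,000 = $734,934.46
City of Willowmere: $734,934.46 × 0.01042 = $7,658.0170732
Ferndale Township: $734,934.46 × 0.00407 = $2,991.1832522
Community College District: $734,934.46 × 0.00289 = $2,123.9605894
Levies subtotal = $12,773.1609148
After credit = $12,773.1609148 − $2,216 = $10,557.1609148
Total = $10,557.1609148 + $233 = $10,790.1609148

$10,790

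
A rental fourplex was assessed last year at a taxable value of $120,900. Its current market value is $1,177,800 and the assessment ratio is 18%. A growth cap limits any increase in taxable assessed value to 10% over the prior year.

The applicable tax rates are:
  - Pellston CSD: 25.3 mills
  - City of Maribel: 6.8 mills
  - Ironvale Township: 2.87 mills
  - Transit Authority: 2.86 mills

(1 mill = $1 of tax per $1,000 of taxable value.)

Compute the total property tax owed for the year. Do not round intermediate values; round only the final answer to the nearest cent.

Uncapped assessed value = $1,177,800 × 0.18 = $212,004
Cap limit = $120,900 × 1.1 = $132,990
Taxable assessed value = min($212,004, $132,990) = $132,990 (cap binds)
Pellston CSD: $132,990 × 0.0253 = $3,364.647
City of Maribel: $132,990 × 0.0068 = $904.332
Ironvale Township: $132,990 × 0.00287 = $381.6813
Transit Authority: $132,990 × 0.00286 = $380.3514
Total = $5,031.0117

$5,031.01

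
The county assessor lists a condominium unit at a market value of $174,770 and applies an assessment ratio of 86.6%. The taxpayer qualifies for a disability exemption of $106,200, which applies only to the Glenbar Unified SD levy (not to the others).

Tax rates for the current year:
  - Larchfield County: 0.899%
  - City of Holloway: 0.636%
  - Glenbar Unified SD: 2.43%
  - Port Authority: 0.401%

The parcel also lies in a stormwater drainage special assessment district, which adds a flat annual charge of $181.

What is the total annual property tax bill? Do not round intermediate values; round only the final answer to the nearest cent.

Assessed value = $174,770 × 0.866 = $151,350.82
Larchfield County: $151,350.82 × 0.00899 = $1,360.6438718
City of Holloway: $151,350.82 × 0.00636 = $962.5912152
Glenbar Unified SD: ($151,350.82 − $106,200) × 0.0243 = $45,150.82 × 0.0243 = $1,097.164926
Port Authority: $151,350.82 × 0.00401 = $606.9167882
Levies subtotal = $4,027.3168012
Total = $4,027.3168012 + $181 = $4,208.3168012

$4,208.32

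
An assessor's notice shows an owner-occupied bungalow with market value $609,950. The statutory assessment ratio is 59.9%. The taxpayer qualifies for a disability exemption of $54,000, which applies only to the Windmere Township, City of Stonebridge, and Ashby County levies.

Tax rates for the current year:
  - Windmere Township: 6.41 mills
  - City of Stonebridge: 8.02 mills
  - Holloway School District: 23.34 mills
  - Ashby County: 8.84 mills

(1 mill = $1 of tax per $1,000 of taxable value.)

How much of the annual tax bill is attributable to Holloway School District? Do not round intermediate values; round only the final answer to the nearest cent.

$8,527.50

Assessed value = $609,950 × 0.599 = $365,360.05
Holloway School District taxable value = $365,360.05 (exemption does not apply)
Holloway School District levy = $365,360.05 × 0.02334 = $8,527.503567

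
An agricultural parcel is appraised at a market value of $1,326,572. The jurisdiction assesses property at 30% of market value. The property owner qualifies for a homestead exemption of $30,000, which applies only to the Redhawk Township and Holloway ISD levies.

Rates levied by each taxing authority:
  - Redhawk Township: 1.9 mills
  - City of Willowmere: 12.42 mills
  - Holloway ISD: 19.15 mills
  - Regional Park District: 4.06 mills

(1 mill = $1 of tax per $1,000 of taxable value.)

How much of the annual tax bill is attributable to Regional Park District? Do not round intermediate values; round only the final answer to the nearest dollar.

$1,616

Assessed value = $1,326,572 × 0.3 = $397,971.6
Regional Park District taxable value = $397,971.6 (exemption does not apply)
Regional Park District levy = $397,971.6 × 0.00406 = $1,615.764696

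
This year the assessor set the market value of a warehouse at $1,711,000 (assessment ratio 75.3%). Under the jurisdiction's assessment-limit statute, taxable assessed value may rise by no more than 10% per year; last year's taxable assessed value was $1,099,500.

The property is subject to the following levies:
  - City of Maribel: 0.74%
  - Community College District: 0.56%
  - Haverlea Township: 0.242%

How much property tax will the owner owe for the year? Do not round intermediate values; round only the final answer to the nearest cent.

$18,649.72

Uncapped assessed value = $1,711,000 × 0.753 = $1,288,383
Cap limit = $1,099,500 × 1.1 = $1,209,450
Taxable assessed value = min($1,288,383, $1,209,450) = $1,209,450 (cap binds)
City of Maribel: $1,209,450 × 0.0074 = $8,949.93
Community College District: $1,209,450 × 0.0056 = $6,772.92
Haverlea Township: $1,209,450 × 0.00242 = $2,926.869
Total = $18,649.719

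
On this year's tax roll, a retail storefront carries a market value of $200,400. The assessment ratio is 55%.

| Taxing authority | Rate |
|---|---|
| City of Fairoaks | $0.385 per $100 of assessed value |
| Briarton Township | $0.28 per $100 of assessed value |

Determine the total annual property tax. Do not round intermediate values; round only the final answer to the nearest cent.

Assessed value = $200,400 × 0.55 = $110,220
City of Fairoaks: $110,220 × 0.00385 = $424.347
Briarton Township: $110,220 × 0.0028 = $308.616
Total = $424.347 + $308.616 = $732.963

$732.96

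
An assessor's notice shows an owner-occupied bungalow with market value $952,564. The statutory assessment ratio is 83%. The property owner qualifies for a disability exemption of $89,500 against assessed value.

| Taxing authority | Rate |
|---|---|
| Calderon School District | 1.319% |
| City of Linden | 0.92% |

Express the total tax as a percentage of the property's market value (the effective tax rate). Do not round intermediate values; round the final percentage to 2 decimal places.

Assessed value = $952,564 × 0.83 = $790,628.12
Taxable value = $790,628.12 − $89,500 = $701,128.12
Calderon School District: $701,128.12 × 0.01319 = $9,247.8799028
City of Linden: $701,128.12 × 0.0092 = $6,450.378704
Total tax = $15,698.2586068
Effective rate = $15,698.2586068 ÷ $952,564 = 1.65% of market value

1.65%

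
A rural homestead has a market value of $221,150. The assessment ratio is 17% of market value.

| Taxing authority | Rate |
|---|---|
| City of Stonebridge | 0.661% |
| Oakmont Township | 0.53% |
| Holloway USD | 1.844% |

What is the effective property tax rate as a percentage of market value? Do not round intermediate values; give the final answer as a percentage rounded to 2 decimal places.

Assessed value = $221,150 × 0.17 = $37,595.5
City of Stonebridge: $37,595.5 × 0.00661 = $248.506255
Oakmont Township: $37,595.5 × 0.0053 = $199.25615
Holloway USD: $37,595.5 × 0.01844 = $693.26102
Total tax = $1,141.023425
Effective rate = $1,141.023425 ÷ $221,150 = 0.52% of market value

0.52%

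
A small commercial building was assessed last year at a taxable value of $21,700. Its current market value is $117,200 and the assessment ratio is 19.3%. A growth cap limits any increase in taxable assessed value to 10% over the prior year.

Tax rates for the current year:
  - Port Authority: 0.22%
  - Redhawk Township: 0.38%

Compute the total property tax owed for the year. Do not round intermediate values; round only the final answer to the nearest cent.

Uncapped assessed value = $117,200 × 0.193 = $22,619.6
Cap limit = $21,700 × 1.1 = $23,870
Taxable assessed value = min($22,619.6, $23,870) = $22,619.6 (cap does not bind)
Port Authority: $22,619.6 × 0.0022 = $49.76312
Redhawk Township: $22,619.6 × 0.0038 = $85.95448
Total = $135.7176

$135.72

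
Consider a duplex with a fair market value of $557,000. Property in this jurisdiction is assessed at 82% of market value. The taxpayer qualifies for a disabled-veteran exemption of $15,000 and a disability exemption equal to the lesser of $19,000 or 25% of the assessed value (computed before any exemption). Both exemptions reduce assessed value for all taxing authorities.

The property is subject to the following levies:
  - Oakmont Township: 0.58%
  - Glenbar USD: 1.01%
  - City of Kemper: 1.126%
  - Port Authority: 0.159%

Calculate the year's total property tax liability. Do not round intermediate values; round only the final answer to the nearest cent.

$12,153.78

Assessed value = $557,000 × 0.82 = $456,740
Disability exemption = min($19,000, 25% × $456,740) = min($19,000, $114,185) = $19,000 (dollar cap binds)
Taxable value = $456,740 − $15,000 − $19,000 = $422,740
Oakmont Township: $422,740 × 0.0058 = $2,451.892
Glenbar USD: $422,740 × 0.0101 = $4,269.674
City of Kemper: $422,740 × 0.01126 = $4,760.0524
Port Authority: $422,740 × 0.00159 = $672.1566
Total = $12,153.775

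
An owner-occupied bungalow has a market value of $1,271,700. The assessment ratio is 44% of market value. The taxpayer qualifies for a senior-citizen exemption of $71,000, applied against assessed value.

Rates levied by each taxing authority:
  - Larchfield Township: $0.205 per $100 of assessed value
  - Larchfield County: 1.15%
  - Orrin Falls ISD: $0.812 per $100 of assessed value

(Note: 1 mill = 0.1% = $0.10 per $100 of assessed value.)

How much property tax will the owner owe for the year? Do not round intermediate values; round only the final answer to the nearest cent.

$10,586.84

Assessed value = $1,271,700 × 0.44 = $559,548
Taxable value = $559,548 − $71,000 = $488,548
Larchfield Township: $488,548 × 0.00205 = $1,001.5234
Larchfield County: $488,548 × 0.0115 = $5,618.302
Orrin Falls ISD: $488,548 × 0.00812 = $3,967.00976
Total = $10,586.83516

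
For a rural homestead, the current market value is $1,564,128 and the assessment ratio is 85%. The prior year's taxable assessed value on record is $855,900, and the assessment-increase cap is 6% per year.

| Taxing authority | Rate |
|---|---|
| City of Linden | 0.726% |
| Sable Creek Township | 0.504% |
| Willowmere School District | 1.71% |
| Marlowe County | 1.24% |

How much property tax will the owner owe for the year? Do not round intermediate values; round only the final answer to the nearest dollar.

Uncapped assessed value = $1,564,128 × 0.85 = $1,329,508.8
Cap limit = $855,900 × 1.06 = $907,254
Taxable assessed value = min($1,329,508.8, $907,254) = $907,254 (cap binds)
City of Linden: $907,254 × 0.00726 = $6,586.66404
Sable Creek Township: $907,254 × 0.00504 = $4,572.56016
Willowmere School District: $907,254 × 0.0171 = $15,514.0434
Marlowe County: $907,254 × 0.0124 = $11,249.9496
Total = $37,923.2172

$37,923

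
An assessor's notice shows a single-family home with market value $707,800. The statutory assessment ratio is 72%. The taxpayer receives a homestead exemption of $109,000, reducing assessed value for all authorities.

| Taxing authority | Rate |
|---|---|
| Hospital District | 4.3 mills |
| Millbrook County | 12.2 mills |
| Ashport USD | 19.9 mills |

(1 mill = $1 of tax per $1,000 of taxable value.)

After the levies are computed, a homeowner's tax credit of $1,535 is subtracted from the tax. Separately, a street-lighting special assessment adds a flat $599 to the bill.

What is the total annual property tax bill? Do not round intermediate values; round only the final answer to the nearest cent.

Assessed value = $707,800 × 0.72 = $509,616
Taxable value = $509,616 − $109,000 = $400,616
Hospital District: $400,616 × 0.0043 = $1,722.6488
Millbrook County: $400,616 × 0.0122 = $4,887.5152
Ashport USD: $400,616 × 0.0199 = $7,972.2584
Levies subtotal = $14,582.4224
After credit = $14,582.4224 − $1,535 = $13,047.4224
Total = $13,047.4224 + $599 = $13,646.4224

$13,646.42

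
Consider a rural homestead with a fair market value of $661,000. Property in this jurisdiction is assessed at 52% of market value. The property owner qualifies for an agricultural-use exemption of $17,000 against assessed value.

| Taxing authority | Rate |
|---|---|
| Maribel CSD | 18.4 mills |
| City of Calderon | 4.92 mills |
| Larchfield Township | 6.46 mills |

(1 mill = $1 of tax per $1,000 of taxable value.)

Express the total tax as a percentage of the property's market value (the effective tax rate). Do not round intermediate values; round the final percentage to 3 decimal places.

1.472%

Assessed value = $661,000 × 0.52 = $343,720
Taxable value = $343,720 − $17,000 = $326,720
Maribel CSD: $326,720 × 0.0184 = $6,011.648
City of Calderon: $326,720 × 0.00492 = $1,607.4624
Larchfield Township: $326,720 × 0.00646 = $2,110.6112
Total tax = $9,729.7216
Effective rate = $9,729.7216 ÷ $661,000 = 1.472% of market value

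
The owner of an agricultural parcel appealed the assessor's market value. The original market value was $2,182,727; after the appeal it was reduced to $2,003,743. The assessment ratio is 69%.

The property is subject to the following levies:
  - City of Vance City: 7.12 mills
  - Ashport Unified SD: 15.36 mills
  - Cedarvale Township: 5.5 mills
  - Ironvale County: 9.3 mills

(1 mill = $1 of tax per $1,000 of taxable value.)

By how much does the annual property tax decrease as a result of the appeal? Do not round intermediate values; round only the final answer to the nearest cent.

Old assessed value = $2,182,727 × 0.69 = $1,506,081.63
New assessed value = $2,003,743 × 0.69 = $1,382,582.67
Combined rate = 0.00712 + 0.01536 + 0.0055 + 0.0093 = 0.03728
Old tax = $1,506,081.63 × 0.03728 = $56,146.7231664
New tax = $1,382,582.67 × 0.03728 = $51,542.6819376
Reduction = $56,146.7231664 − $51,542.6819376 = $4,604.0412288

$4,604.04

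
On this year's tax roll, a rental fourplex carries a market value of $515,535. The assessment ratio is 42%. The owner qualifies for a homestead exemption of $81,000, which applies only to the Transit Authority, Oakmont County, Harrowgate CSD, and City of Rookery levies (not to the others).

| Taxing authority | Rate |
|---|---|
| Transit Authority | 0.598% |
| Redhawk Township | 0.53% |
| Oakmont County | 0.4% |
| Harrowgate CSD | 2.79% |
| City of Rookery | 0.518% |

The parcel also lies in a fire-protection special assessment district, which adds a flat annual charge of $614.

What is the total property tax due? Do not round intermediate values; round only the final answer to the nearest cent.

$7,597.27

Assessed value = $515,535 × 0.42 = $216,524.7
Transit Authority: ($216,524.7 − $81,000) × 0.00598 = $135,524.7 × 0.00598 = $810.437706
Redhawk Township: $216,524.7 × 0.0053 = $1,147.58091
Oakmont County: ($216,524.7 − $81,000) × 0.004 = $135,524.7 × 0.004 = $542.0988
Harrowgate CSD: ($216,524.7 − $81,000) × 0.0279 = $135,524.7 × 0.0279 = $3,781.13913
City of Rookery: ($216,524.7 − $81,000) × 0.00518 = $135,524.7 × 0.00518 = $702.017946
Levies subtotal = $6,983.274492
Total = $6,983.274492 + $614 = $7,597.274492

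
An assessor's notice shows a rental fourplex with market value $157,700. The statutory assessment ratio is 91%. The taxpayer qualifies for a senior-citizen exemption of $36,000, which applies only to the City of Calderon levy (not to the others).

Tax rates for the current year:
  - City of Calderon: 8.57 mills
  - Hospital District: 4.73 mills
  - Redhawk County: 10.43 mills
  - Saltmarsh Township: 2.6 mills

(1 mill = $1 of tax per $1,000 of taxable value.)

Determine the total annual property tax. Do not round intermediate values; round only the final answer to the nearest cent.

Assessed value = $157,700 × 0.91 = $143,507
City of Calderon: ($143,507 − $36,000) × 0.00857 = $107,507 × 0.00857 = $921.33499
Hospital District: $143,507 × 0.00473 = $678.78811
Redhawk County: $143,507 × 0.01043 = $1,496.77801
Saltmarsh Township: $143,507 × 0.0026 = $373.1182
Total = $3,470.01931

$3,470.02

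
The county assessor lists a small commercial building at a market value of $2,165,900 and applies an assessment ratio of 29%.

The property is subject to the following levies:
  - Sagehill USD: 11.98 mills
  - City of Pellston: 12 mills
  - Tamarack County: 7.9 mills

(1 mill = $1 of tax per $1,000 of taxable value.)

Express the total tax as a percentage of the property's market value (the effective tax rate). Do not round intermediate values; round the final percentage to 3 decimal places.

Assessed value = $2,165,900 × 0.29 = $628,111
Sagehill USD: $628,111 × 0.01198 = $7,524.76978
City of Pellston: $628,111 × 0.012 = $7,537.332
Tamarack County: $628,111 × 0.0079 = $4,962.0769
Total tax = $20,024.17868
Effective rate = $20,024.17868 ÷ $2,165,900 = 0.925% of market value

0.925%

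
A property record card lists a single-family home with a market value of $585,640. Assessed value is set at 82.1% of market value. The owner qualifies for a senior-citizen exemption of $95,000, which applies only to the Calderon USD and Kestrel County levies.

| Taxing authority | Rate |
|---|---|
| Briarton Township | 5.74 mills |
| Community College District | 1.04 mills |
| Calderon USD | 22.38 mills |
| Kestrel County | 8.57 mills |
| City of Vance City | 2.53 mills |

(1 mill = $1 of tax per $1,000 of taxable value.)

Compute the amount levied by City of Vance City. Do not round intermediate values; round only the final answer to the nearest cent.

$1,216.45

Assessed value = $585,640 × 0.821 = $480,810.44
City of Vance City taxable value = $480,810.44 (exemption does not apply)
City of Vance City levy = $480,810.44 × 0.00253 = $1,216.4504132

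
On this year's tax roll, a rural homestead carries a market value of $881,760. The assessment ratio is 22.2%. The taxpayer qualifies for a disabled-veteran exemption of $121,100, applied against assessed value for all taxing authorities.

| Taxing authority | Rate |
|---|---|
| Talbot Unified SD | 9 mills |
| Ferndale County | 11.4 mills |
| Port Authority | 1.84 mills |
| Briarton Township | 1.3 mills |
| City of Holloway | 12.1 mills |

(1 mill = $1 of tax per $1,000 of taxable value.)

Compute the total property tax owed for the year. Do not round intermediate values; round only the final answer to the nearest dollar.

Assessed value = $881,760 × 0.222 = $195,750.72
Taxable value = $195,750.72 − $121,100 = $74,650.72
Talbot Unified SD: $74,650.72 × 0.009 = $671.85648
Ferndale County: $74,650.72 × 0.0114 = $851.018208
Port Authority: $74,650.72 × 0.00184 = $137.3573248
Briarton Township: $74,650.72 × 0.0013 = $97.045936
City of Holloway: $74,650.72 × 0.0121 = $903.273712
Total = $671.85648 + $851.018208 + $137.3573248 + $97.045936 + $903.273712 = $2,660.5516608

$2,661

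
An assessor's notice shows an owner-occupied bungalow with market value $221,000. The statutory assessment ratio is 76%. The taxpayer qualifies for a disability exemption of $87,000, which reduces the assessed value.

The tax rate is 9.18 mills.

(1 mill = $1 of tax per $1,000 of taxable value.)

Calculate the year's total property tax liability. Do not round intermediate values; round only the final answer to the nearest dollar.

Assessed value = $221,000 × 0.76 = $167,960
Taxable value = $167,960 − $87,000 = $80,960
Tax = $80,960 × 0.00918 = $743.2128

$743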